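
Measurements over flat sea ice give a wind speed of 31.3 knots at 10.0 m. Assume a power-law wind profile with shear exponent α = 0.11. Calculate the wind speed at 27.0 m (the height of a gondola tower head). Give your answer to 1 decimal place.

34.9 knots

Power-law profile: V₂ = V₁ · (z₂/z₁)^α
V₂ = 31.3 × (27.0/10.0)^0.11 = 31.3 × (2.7000)^0.11
    = 31.3 × 1.1154 = 34.9136 knots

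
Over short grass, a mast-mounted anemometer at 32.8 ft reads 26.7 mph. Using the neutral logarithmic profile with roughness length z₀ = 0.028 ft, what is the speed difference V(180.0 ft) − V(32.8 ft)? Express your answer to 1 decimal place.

Log law: V₂ = V₁ · ln(z₂/z₀)/ln(z₁/z₀) = 26.7 × 8.7685/7.0660 = 33.1333 mph
ΔV = 33.1333 − 26.7 = 6.4333 mph

6.4 mph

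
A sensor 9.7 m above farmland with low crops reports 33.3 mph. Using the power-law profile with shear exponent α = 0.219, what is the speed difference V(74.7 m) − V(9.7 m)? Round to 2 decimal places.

Power law: V₂ = V₁ · (z₂/z₁)^α = 33.3 × (7.7010)^0.219 = 52.0713 mph
ΔV = 52.0713 − 33.3 = 18.7713 mph

18.77 mph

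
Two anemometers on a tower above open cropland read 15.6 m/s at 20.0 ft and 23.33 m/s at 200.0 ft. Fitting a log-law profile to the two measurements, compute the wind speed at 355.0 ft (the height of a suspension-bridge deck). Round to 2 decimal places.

25.26 m/s

Log law: V ∝ ln(z/z₀). From the pair, with r = V₁/V₂ = 0.66867,
ln z₀ = (ln z₁ − r·ln z₂)/(1 − r) = (2.9957 − 0.66867×5.2983)/0.33133 = -1.6511 → z₀ = 0.1918 ft
V₃ = V₁ · ln(z₃/z₀)/ln(z₁/z₀) = 15.6 × 7.5233/4.6469 = 25.2563 m/s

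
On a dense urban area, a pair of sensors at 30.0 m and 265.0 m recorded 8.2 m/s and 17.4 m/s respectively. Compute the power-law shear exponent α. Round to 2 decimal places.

Power law: V₂/V₁ = (z₂/z₁)^α ⇒ α = ln(V₂/V₁) / ln(z₂/z₁)
α = ln(17.4/8.2) / ln(265.0/30.0) = ln(2.1220) / ln(8.8333)
  = 0.75234 / 2.17853 = 0.34534

α ≈ 0.35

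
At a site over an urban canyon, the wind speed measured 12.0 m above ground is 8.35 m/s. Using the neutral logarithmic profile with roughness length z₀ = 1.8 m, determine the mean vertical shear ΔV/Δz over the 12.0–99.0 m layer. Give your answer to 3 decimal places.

0.107 m/s/m

Log law: V₂ = V₁ · ln(z₂/z₀)/ln(z₁/z₀) = 8.35 × 4.0073/1.8971 = 17.6379 m/s
ΔV/Δz = (17.6379 − 8.35)/(99.0 − 12.0) = 9.2879/87.0000 = 0.10676 m/s/m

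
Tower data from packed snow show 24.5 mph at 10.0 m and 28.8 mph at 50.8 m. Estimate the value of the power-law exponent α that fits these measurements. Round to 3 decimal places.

Power law: V₂/V₁ = (z₂/z₁)^α ⇒ α = ln(V₂/V₁) / ln(z₂/z₁)
α = ln(28.8/24.5) / ln(50.8/10.0) = ln(1.1755) / ln(5.0800)
  = 0.16170 / 1.62531 = 0.09949

α ≈ 0.099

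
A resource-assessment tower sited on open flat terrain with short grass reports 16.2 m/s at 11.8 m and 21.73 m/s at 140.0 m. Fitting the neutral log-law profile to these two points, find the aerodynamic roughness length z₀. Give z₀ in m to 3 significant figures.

z₀ ≈ 0.00841 m

Log law: V(z) ∝ ln(z/z₀). With r = V₁/V₂ = 16.2/21.73 = 0.74551,
r · ln(z₂/z₀) = ln(z₁/z₀) ⇒ ln z₀ = (ln z₁ − r·ln z₂)/(1 − r)
ln z₀ = (2.46810 − 0.74551×4.94164) / 0.25449 = -4.7781
z₀ = exp(-4.7781) = 0.008412 m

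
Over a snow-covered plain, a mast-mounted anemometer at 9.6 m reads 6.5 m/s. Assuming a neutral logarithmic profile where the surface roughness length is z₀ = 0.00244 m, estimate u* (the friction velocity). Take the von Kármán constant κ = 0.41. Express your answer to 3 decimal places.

Log law: V(z) = (u*/κ) · ln(z/z₀) ⇒ u* = κ · V / ln(z/z₀)
u* = 0.41 × 6.5 / ln(9.6/0.00244) = 0.41 × 6.5 / 8.2775
   = 2.6650 / 8.2775 = 0.3220 m/s

u* ≈ 0.322 m/s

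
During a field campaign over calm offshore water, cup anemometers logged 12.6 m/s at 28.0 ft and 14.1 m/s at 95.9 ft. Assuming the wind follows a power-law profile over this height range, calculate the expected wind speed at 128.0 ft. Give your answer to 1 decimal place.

First find α: α = ln(V₂/V₁)/ln(z₂/z₁) = ln(14.1/12.6)/ln(95.9/28.0) = 0.11248/1.23110 = 0.0914
Extrapolate from 95.9 ft to 128.0 ft: V₃ = 14.1 × (128.0/95.9)^0.0914 = 14.1 × 1.0267 = 14.4769 m/s

14.5 m/s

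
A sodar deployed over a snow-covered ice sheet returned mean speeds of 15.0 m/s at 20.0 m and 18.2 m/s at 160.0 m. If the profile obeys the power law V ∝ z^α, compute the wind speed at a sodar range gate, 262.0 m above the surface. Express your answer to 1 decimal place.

19.1 m/s

First find α: α = ln(V₂/V₁)/ln(z₂/z₁) = ln(18.2/15.0)/ln(160.0/20.0) = 0.19337/2.07944 = 0.0930
Extrapolate from 160.0 m to 262.0 m: V₃ = 18.2 × (262.0/160.0)^0.0930 = 18.2 × 1.0469 = 19.0541 m/s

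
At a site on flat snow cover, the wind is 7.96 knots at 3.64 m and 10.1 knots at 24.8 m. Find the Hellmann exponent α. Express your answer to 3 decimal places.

Power law: V₂/V₁ = (z₂/z₁)^α ⇒ α = ln(V₂/V₁) / ln(z₂/z₁)
α = ln(10.1/7.96) / ln(24.8/3.64) = ln(1.2688) / ln(6.8132)
  = 0.23811 / 1.91886 = 0.12409

α ≈ 0.124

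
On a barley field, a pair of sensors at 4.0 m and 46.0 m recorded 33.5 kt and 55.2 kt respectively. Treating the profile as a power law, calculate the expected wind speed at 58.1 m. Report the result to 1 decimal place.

57.9 kt

First find α: α = ln(V₂/V₁)/ln(z₂/z₁) = ln(55.2/33.5)/ln(46.0/4.0) = 0.49942/2.44235 = 0.2045
Extrapolate from 46.0 m to 58.1 m: V₃ = 55.2 × (58.1/46.0)^0.2045 = 55.2 × 1.0489 = 57.8998 kt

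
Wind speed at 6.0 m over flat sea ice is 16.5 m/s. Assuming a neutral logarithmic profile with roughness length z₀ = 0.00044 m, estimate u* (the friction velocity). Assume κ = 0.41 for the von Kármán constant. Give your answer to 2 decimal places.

Log law: V(z) = (u*/κ) · ln(z/z₀) ⇒ u* = κ · V / ln(z/z₀)
u* = 0.41 × 16.5 / ln(6.0/0.00044) = 0.41 × 16.5 / 9.5205
   = 6.7650 / 9.5205 = 0.7106 m/s

u* ≈ 0.71 m/s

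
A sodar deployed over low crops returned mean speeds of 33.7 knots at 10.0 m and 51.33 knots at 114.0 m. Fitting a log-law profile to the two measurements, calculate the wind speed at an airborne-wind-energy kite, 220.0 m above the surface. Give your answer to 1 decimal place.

Log law: V ∝ ln(z/z₀). From the pair, with r = V₁/V₂ = 0.65654,
ln z₀ = (ln z₁ − r·ln z₂)/(1 − r) = (2.3026 − 0.65654×4.7362)/0.34346 = -2.3493 → z₀ = 0.09544 m
V₃ = V₁ · ln(z₃/z₀)/ln(z₁/z₀) = 33.7 × 7.7429/4.6519 = 56.0927 knots

56.1 knots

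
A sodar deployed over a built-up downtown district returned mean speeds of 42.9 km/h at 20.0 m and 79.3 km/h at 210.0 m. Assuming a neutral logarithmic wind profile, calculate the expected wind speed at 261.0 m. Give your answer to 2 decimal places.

82.67 km/h

Log law: V ∝ ln(z/z₀). From the pair, with r = V₁/V₂ = 0.54098,
ln z₀ = (ln z₁ − r·ln z₂)/(1 − r) = (2.9957 − 0.54098×5.3471)/0.45902 = 0.2245 → z₀ = 1.252 m
V₃ = V₁ · ln(z₃/z₀)/ln(z₁/z₀) = 42.9 × 5.3401/2.7713 = 82.6656 km/h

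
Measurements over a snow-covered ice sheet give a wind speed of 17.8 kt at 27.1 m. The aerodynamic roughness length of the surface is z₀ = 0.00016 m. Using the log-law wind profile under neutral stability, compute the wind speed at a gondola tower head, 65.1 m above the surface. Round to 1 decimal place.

Log law: V(z) ∝ ln(z/z₀), so V₂/V₁ = ln(z₂/z₀) / ln(z₁/z₀).
ln(65.1/0.00016) = 12.9163, ln(27.1/0.00016) = 12.0399
V₂ = 17.8 × 12.9163/12.0399 = 17.8 × 1.0728 = 19.0957 kt

19.1 kt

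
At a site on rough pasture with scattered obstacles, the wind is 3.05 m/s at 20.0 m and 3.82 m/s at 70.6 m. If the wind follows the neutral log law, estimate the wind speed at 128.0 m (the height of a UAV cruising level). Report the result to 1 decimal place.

4.2 m/s

Log law: V ∝ ln(z/z₀). From the pair, with r = V₁/V₂ = 0.79843,
ln z₀ = (ln z₁ − r·ln z₂)/(1 − r) = (2.9957 − 0.79843×4.2570)/0.20157 = -2.0003 → z₀ = 0.1353 m
V₃ = V₁ · ln(z₃/z₀)/ln(z₁/z₀) = 3.05 × 6.8523/4.9961 = 4.1832 m/s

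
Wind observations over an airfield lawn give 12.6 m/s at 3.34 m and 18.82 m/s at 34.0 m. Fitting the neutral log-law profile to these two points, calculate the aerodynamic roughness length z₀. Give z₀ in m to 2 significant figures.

z₀ ≈ 0.030 m

Log law: V(z) ∝ ln(z/z₀). With r = V₁/V₂ = 12.6/18.82 = 0.66950,
r · ln(z₂/z₀) = ln(z₁/z₀) ⇒ ln z₀ = (ln z₁ − r·ln z₂)/(1 − r)
ln z₀ = (1.20597 − 0.66950×3.52636) / 0.33050 = -3.4945
z₀ = exp(-3.4945) = 0.03036 m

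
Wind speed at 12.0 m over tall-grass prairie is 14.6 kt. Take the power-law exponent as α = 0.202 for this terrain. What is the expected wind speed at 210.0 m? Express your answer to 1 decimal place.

Power-law profile: V₂ = V₁ · (z₂/z₁)^α
V₂ = 14.6 × (210.0/12.0)^0.202 = 14.6 × (17.5000)^0.202
    = 14.6 × 1.7828 = 26.0283 kt

26.0 kt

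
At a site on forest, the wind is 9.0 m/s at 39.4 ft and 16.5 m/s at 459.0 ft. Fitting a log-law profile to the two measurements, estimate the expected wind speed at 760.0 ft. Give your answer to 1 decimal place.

18.0 m/s

Log law: V ∝ ln(z/z₀). From the pair, with r = V₁/V₂ = 0.54545,
ln z₀ = (ln z₁ − r·ln z₂)/(1 − r) = (3.6738 − 0.54545×6.1291)/0.45455 = 0.7274 → z₀ = 2.070 ft
V₃ = V₁ · ln(z₃/z₀)/ln(z₁/z₀) = 9.0 × 5.9059/2.9463 = 18.0404 m/s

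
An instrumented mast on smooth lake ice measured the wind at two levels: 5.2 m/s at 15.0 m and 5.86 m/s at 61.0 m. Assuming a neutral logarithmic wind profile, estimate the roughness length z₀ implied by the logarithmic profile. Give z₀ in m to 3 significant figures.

z₀ ≈ 0.000238 m

Log law: V(z) ∝ ln(z/z₀). With r = V₁/V₂ = 5.2/5.86 = 0.88737,
r · ln(z₂/z₀) = ln(z₁/z₀) ⇒ ln z₀ = (ln z₁ − r·ln z₂)/(1 − r)
ln z₀ = (2.70805 − 0.88737×4.11087) / 0.11263 = -8.3445
z₀ = exp(-8.3445) = 0.0002377 m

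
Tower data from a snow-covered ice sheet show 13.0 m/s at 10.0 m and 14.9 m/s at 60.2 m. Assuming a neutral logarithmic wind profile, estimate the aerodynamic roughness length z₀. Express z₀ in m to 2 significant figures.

z₀ ≈ 0.000046 m

Log law: V(z) ∝ ln(z/z₀). With r = V₁/V₂ = 13.0/14.9 = 0.87248,
r · ln(z₂/z₀) = ln(z₁/z₀) ⇒ ln z₀ = (ln z₁ − r·ln z₂)/(1 − r)
ln z₀ = (2.30259 − 0.87248×4.09767) / 0.12752 = -9.9796
z₀ = exp(-9.9796) = 0.00004634 m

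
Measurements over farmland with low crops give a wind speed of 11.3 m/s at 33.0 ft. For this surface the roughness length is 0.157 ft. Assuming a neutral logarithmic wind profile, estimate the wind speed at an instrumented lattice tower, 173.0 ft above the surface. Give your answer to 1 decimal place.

14.8 m/s

Log law: V(z) ∝ ln(z/z₀), so V₂/V₁ = ln(z₂/z₀) / ln(z₁/z₀).
ln(173.0/0.157) = 7.0048, ln(33.0/0.157) = 5.3480
V₂ = 11.3 × 7.0048/5.3480 = 11.3 × 1.3098 = 14.8007 m/s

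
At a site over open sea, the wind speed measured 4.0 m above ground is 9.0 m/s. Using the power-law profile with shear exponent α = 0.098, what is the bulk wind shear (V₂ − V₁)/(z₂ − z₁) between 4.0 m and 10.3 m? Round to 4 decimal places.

0.1388 m/s/m

Power law: V₂ = V₁ · (z₂/z₁)^α = 9.0 × (2.5750)^0.098 = 9.8741 m/s
ΔV/Δz = (9.8741 − 9.0)/(10.3 − 4.0) = 0.8741/6.3000 = 0.13875 m/s/m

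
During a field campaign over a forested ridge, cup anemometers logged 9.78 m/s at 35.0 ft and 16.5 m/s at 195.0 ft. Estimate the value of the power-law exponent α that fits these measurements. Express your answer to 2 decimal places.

α ≈ 0.30

Power law: V₂/V₁ = (z₂/z₁)^α ⇒ α = ln(V₂/V₁) / ln(z₂/z₁)
α = ln(16.5/9.78) / ln(195.0/35.0) = ln(1.6871) / ln(5.5714)
  = 0.52302 / 1.71765 = 0.30450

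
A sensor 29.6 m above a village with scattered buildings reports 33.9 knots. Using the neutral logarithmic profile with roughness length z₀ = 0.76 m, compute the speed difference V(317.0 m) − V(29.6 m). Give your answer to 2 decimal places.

Log law: V₂ = V₁ · ln(z₂/z₀)/ln(z₁/z₀) = 33.9 × 6.0333/3.6622 = 55.8488 knots
ΔV = 55.8488 − 33.9 = 21.9488 knots

21.95 knots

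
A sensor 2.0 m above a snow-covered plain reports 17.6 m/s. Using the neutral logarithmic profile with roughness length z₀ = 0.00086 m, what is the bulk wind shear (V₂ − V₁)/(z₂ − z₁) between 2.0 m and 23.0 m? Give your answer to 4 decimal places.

Log law: V₂ = V₁ · ln(z₂/z₀)/ln(z₁/z₀) = 17.6 × 10.1941/7.7517 = 23.1453 m/s
ΔV/Δz = (23.1453 − 17.6)/(23.0 − 2.0) = 5.5453/21.0000 = 0.26406 m/s/m

0.2641 m/s/m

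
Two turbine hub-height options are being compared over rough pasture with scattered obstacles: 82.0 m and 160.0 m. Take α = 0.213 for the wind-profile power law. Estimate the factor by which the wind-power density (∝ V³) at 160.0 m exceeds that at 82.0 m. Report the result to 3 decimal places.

Speed ratio: V_B/V_A = (z_B/z_A)^α = (160.0/82.0)^0.213 = (1.9512)^0.213 = 1.15302
Power-density ratio: P_B/P_A = (V_B/V_A)³ = (1.15302)³ = 1.53287

1.533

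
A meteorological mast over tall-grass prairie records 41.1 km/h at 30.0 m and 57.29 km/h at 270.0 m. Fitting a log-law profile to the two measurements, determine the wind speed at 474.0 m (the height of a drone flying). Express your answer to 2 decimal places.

Log law: V ∝ ln(z/z₀). From the pair, with r = V₁/V₂ = 0.71740,
ln z₀ = (ln z₁ − r·ln z₂)/(1 − r) = (3.4012 − 0.71740×5.5984)/0.28260 = -2.1767 → z₀ = 0.1134 m
V₃ = V₁ · ln(z₃/z₀)/ln(z₁/z₀) = 41.1 × 8.3379/5.5779 = 61.4368 km/h

61.44 km/h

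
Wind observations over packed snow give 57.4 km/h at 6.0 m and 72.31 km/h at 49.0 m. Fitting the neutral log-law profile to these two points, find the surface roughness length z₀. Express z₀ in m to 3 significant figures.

z₀ ≈ 0.00185 m

Log law: V(z) ∝ ln(z/z₀). With r = V₁/V₂ = 57.4/72.31 = 0.79380,
r · ln(z₂/z₀) = ln(z₁/z₀) ⇒ ln z₀ = (ln z₁ − r·ln z₂)/(1 − r)
ln z₀ = (1.79176 − 0.79380×3.89182) / 0.20620 = -6.2930
z₀ = exp(-6.2930) = 0.001849 m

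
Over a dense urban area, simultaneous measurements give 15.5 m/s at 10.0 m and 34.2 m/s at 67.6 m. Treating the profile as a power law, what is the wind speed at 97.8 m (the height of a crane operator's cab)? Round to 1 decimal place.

First find α: α = ln(V₂/V₁)/ln(z₂/z₁) = ln(34.2/15.5)/ln(67.6/10.0) = 0.79139/1.91102 = 0.4141
Extrapolate from 67.6 m to 97.8 m: V₃ = 34.2 × (97.8/67.6)^0.4141 = 34.2 × 1.1653 = 39.8517 m/s

39.9 m/s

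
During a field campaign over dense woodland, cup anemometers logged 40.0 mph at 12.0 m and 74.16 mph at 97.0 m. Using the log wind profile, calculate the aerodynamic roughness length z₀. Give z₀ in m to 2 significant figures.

z₀ ≈ 1.0 m

Log law: V(z) ∝ ln(z/z₀). With r = V₁/V₂ = 40.0/74.16 = 0.53937,
r · ln(z₂/z₀) = ln(z₁/z₀) ⇒ ln z₀ = (ln z₁ − r·ln z₂)/(1 − r)
ln z₀ = (2.48491 − 0.53937×4.57471) / 0.46063 = 0.0378
z₀ = exp(0.0378) = 1.039 m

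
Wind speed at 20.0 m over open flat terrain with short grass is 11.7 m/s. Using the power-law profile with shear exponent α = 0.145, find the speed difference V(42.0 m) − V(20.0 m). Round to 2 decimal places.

Power law: V₂ = V₁ · (z₂/z₁)^α = 11.7 × (2.1000)^0.145 = 13.0289 m/s
ΔV = 13.0289 − 11.7 = 1.3289 m/s

1.33 m/s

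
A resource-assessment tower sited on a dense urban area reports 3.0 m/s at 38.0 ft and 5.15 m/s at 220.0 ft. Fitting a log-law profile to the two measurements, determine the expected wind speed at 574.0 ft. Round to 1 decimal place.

6.3 m/s

Log law: V ∝ ln(z/z₀). From the pair, with r = V₁/V₂ = 0.58252,
ln z₀ = (ln z₁ − r·ln z₂)/(1 − r) = (3.6376 − 0.58252×5.3936)/0.41748 = 1.1873 → z₀ = 3.278 ft
V₃ = V₁ · ln(z₃/z₀)/ln(z₁/z₀) = 3.0 × 5.1653/2.4503 = 6.3241 m/s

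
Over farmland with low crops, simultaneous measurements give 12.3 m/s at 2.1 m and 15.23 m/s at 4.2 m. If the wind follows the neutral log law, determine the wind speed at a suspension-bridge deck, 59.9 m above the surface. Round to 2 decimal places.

26.46 m/s

Log law: V ∝ ln(z/z₀). From the pair, with r = V₁/V₂ = 0.80762,
ln z₀ = (ln z₁ − r·ln z₂)/(1 − r) = (0.7419 − 0.80762×1.4351)/0.19238 = -2.1679 → z₀ = 0.1144 m
V₃ = V₁ · ln(z₃/z₀)/ln(z₁/z₀) = 12.3 × 6.2605/2.9098 = 26.4639 m/s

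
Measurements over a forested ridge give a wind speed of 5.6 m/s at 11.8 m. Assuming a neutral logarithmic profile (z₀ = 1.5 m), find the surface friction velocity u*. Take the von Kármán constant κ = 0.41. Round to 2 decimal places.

Log law: V(z) = (u*/κ) · ln(z/z₀) ⇒ u* = κ · V / ln(z/z₀)
u* = 0.41 × 5.6 / ln(11.8/1.5) = 0.41 × 5.6 / 2.0626
   = 2.2960 / 2.0626 = 1.1131 m/s

u* ≈ 1.11 m/s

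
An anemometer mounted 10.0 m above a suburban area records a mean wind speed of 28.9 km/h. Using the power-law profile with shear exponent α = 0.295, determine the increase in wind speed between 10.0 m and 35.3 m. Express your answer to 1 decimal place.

13.0 km/h

Power law: V₂ = V₁ · (z₂/z₁)^α = 28.9 × (3.5300)^0.295 = 41.9268 km/h
ΔV = 41.9268 − 28.9 = 13.0268 km/h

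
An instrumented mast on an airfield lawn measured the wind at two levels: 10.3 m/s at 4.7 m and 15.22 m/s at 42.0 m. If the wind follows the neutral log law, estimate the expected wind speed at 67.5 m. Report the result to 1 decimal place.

Log law: V ∝ ln(z/z₀). From the pair, with r = V₁/V₂ = 0.67674,
ln z₀ = (ln z₁ − r·ln z₂)/(1 − r) = (1.5476 − 0.67674×3.7377)/0.32326 = -3.0374 → z₀ = 0.04796 m
V₃ = V₁ · ln(z₃/z₀)/ln(z₁/z₀) = 10.3 × 7.2495/4.5850 = 16.2859 m/s

16.3 m/s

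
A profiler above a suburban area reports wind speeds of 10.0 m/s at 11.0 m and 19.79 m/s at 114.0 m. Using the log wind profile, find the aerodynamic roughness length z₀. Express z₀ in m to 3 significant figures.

z₀ ≈ 1.01 m

Log law: V(z) ∝ ln(z/z₀). With r = V₁/V₂ = 10.0/19.79 = 0.50531,
r · ln(z₂/z₀) = ln(z₁/z₀) ⇒ ln z₀ = (ln z₁ − r·ln z₂)/(1 − r)
ln z₀ = (2.39790 − 0.50531×4.73620) / 0.49469 = 0.0094
z₀ = exp(0.0094) = 1.009 m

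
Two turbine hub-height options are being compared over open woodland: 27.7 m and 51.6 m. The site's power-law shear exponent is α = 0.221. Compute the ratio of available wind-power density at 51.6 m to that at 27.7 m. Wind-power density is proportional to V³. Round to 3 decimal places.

1.511

Speed ratio: V_B/V_A = (z_B/z_A)^α = (51.6/27.7)^0.221 = (1.8628)^0.221 = 1.14738
Power-density ratio: P_B/P_A = (V_B/V_A)³ = (1.14738)³ = 1.51051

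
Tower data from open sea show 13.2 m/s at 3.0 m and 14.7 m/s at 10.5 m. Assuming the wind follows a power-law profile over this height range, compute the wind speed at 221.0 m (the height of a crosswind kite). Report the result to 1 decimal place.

19.1 m/s

First find α: α = ln(V₂/V₁)/ln(z₂/z₁) = ln(14.7/13.2)/ln(10.5/3.0) = 0.10763/1.25276 = 0.0859
Extrapolate from 10.5 m to 221.0 m: V₃ = 14.7 × (221.0/10.5)^0.0859 = 14.7 × 1.2992 = 19.0985 m/s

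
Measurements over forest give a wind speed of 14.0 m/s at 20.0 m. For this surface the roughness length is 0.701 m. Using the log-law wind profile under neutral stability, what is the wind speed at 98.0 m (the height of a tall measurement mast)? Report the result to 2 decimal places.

Log law: V(z) ∝ ln(z/z₀), so V₂/V₁ = ln(z₂/z₀) / ln(z₁/z₀).
ln(98.0/0.701) = 4.9402, ln(20.0/0.701) = 3.3510
V₂ = 14.0 × 4.9402/3.3510 = 14.0 × 1.4743 = 20.6396 m/s

20.64 m/s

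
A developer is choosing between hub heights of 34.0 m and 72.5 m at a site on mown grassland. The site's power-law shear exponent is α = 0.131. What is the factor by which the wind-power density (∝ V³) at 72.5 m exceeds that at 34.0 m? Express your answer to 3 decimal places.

1.347

Speed ratio: V_B/V_A = (z_B/z_A)^α = (72.5/34.0)^0.131 = (2.1324)^0.131 = 1.10428
Power-density ratio: P_B/P_A = (V_B/V_A)³ = (1.10428)³ = 1.34661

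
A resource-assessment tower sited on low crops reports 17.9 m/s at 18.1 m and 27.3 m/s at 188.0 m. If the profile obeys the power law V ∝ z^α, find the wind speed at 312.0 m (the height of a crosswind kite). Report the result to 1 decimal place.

29.9 m/s

First find α: α = ln(V₂/V₁)/ln(z₂/z₁) = ln(27.3/17.9)/ln(188.0/18.1) = 0.42209/2.34053 = 0.1803
Extrapolate from 188.0 m to 312.0 m: V₃ = 27.3 × (312.0/188.0)^0.1803 = 27.3 × 1.0957 = 29.9114 m/s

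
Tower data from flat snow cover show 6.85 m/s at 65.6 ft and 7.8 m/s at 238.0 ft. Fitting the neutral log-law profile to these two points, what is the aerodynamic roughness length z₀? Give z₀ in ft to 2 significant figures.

z₀ ≈ 0.0060 ft

Log law: V(z) ∝ ln(z/z₀). With r = V₁/V₂ = 6.85/7.8 = 0.87821,
r · ln(z₂/z₀) = ln(z₁/z₀) ⇒ ln z₀ = (ln z₁ − r·ln z₂)/(1 − r)
ln z₀ = (4.18358 − 0.87821×5.47227) / 0.12179 = -5.1086
z₀ = exp(-5.1086) = 0.006045 ft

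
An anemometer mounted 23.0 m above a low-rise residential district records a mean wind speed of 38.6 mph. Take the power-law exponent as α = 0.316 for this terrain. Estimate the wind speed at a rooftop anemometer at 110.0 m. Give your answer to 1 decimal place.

Power-law profile: V₂ = V₁ · (z₂/z₁)^α
V₂ = 38.6 × (110.0/23.0)^0.316 = 38.6 × (4.7826)^0.316
    = 38.6 × 1.6397 = 63.2938 mph

63.3 mph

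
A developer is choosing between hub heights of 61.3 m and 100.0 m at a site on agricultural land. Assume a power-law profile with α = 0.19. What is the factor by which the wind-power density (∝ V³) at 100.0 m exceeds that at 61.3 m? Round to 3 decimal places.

Speed ratio: V_B/V_A = (z_B/z_A)^α = (100.0/61.3)^0.19 = (1.6313)^0.19 = 1.09744
Power-density ratio: P_B/P_A = (V_B/V_A)³ = (1.09744)³ = 1.32174

1.322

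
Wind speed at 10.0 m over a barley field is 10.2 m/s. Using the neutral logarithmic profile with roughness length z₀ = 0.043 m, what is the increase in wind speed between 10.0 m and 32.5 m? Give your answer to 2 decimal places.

Log law: V₂ = V₁ · ln(z₂/z₀)/ln(z₁/z₀) = 10.2 × 6.6278/5.4491 = 12.4063 m/s
ΔV = 12.4063 − 10.2 = 2.2063 m/s

2.21 m/s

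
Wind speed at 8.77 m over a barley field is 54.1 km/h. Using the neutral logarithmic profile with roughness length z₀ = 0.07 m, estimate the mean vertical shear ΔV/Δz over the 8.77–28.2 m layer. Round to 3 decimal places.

Log law: V₂ = V₁ · ln(z₂/z₀)/ln(z₁/z₀) = 54.1 × 5.9986/4.8306 = 67.1808 km/h
ΔV/Δz = (67.1808 − 54.1)/(28.2 − 8.77) = 13.0808/19.4300 = 0.67323 km/h/m

0.673 km/h/m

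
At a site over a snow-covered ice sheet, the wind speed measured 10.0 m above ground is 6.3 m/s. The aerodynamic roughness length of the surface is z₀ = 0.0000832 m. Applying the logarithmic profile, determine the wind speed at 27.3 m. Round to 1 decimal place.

6.8 m/s

Log law: V(z) ∝ ln(z/z₀), so V₂/V₁ = ln(z₂/z₀) / ln(z₁/z₀).
ln(27.3/0.0000832) = 12.7011, ln(10.0/0.0000832) = 11.6968
V₂ = 6.3 × 12.7011/11.6968 = 6.3 × 1.0859 = 6.8409 m/s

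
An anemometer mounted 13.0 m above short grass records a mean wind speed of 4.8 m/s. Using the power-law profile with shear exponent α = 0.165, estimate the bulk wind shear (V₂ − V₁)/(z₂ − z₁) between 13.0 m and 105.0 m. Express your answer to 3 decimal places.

0.021 m/s/m

Power law: V₂ = V₁ · (z₂/z₁)^α = 4.8 × (8.0769)^0.165 = 6.7754 m/s
ΔV/Δz = (6.7754 − 4.8)/(105.0 − 13.0) = 1.9754/92.0000 = 0.02147 m/s/m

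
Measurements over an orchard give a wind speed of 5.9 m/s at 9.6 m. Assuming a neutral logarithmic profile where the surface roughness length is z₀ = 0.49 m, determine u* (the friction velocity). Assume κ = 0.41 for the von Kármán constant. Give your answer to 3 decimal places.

Log law: V(z) = (u*/κ) · ln(z/z₀) ⇒ u* = κ · V / ln(z/z₀)
u* = 0.41 × 5.9 / ln(9.6/0.49) = 0.41 × 5.9 / 2.9751
   = 2.4190 / 2.9751 = 0.8131 m/s

u* ≈ 0.813 m/s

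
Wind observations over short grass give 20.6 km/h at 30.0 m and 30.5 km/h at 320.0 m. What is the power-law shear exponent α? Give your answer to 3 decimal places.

α ≈ 0.166

Power law: V₂/V₁ = (z₂/z₁)^α ⇒ α = ln(V₂/V₁) / ln(z₂/z₁)
α = ln(30.5/20.6) / ln(320.0/30.0) = ln(1.4806) / ln(10.6667)
  = 0.39244 / 2.36712 = 0.16579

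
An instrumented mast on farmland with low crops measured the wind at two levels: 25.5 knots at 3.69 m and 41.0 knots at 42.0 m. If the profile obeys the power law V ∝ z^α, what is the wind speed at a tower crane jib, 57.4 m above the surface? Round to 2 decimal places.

First find α: α = ln(V₂/V₁)/ln(z₂/z₁) = ln(41.0/25.5)/ln(42.0/3.69) = 0.47489/2.43204 = 0.1953
Extrapolate from 42.0 m to 57.4 m: V₃ = 41.0 × (57.4/42.0)^0.1953 = 41.0 × 1.0629 = 43.5787 knots

43.58 knots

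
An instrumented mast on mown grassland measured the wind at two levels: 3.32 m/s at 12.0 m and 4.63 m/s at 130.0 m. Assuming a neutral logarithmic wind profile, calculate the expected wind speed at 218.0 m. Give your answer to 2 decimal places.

Log law: V ∝ ln(z/z₀). From the pair, with r = V₁/V₂ = 0.71706,
ln z₀ = (ln z₁ − r·ln z₂)/(1 − r) = (2.4849 − 0.71706×4.8675)/0.28294 = -3.5535 → z₀ = 0.02862 m
V₃ = V₁ · ln(z₃/z₀)/ln(z₁/z₀) = 3.32 × 8.9380/6.0384 = 4.9142 m/s

4.91 m/s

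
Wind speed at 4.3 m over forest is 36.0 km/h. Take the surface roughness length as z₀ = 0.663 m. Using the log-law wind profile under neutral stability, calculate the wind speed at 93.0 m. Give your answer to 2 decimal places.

95.19 km/h

Log law: V(z) ∝ ln(z/z₀), so V₂/V₁ = ln(z₂/z₀) / ln(z₁/z₀).
ln(93.0/0.663) = 4.9436, ln(4.3/0.663) = 1.8696
V₂ = 36.0 × 4.9436/1.8696 = 36.0 × 2.6442 = 95.1911 km/h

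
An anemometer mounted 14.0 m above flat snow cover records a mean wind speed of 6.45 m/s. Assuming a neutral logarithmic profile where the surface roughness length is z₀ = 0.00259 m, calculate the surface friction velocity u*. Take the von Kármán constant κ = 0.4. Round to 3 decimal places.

u* ≈ 0.300 m/s

Log law: V(z) = (u*/κ) · ln(z/z₀) ⇒ u* = κ · V / ln(z/z₀)
u* = 0.4 × 6.45 / ln(14.0/0.00259) = 0.4 × 6.45 / 8.5952
   = 2.5800 / 8.5952 = 0.3002 m/s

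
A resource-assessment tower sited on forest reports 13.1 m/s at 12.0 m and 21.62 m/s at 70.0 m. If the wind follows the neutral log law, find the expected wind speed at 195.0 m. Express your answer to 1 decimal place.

26.6 m/s

Log law: V ∝ ln(z/z₀). From the pair, with r = V₁/V₂ = 0.60592,
ln z₀ = (ln z₁ − r·ln z₂)/(1 − r) = (2.4849 − 0.60592×4.2485)/0.39408 = -0.2267 → z₀ = 0.7971 m
V₃ = V₁ · ln(z₃/z₀)/ln(z₁/z₀) = 13.1 × 5.4997/2.7116 = 26.5694 m/s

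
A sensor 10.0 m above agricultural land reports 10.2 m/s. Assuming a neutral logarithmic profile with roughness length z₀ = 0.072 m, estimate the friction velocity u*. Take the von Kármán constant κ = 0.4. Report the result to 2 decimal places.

Log law: V(z) = (u*/κ) · ln(z/z₀) ⇒ u* = κ · V / ln(z/z₀)
u* = 0.4 × 10.2 / ln(10.0/0.072) = 0.4 × 10.2 / 4.9337
   = 4.0800 / 4.9337 = 0.8270 m/s

u* ≈ 0.83 m/s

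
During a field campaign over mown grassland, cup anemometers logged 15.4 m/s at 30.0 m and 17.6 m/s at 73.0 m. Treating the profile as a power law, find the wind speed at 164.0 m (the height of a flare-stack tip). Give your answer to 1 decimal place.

First find α: α = ln(V₂/V₁)/ln(z₂/z₁) = ln(17.6/15.4)/ln(73.0/30.0) = 0.13353/0.88926 = 0.1502
Extrapolate from 73.0 m to 164.0 m: V₃ = 17.6 × (164.0/73.0)^0.1502 = 17.6 × 1.1292 = 19.8745 m/s

19.9 m/s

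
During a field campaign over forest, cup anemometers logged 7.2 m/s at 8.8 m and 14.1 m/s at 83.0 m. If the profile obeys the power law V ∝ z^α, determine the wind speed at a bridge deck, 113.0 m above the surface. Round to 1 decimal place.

First find α: α = ln(V₂/V₁)/ln(z₂/z₁) = ln(14.1/7.2)/ln(83.0/8.8) = 0.67209/2.24409 = 0.2995
Extrapolate from 83.0 m to 113.0 m: V₃ = 14.1 × (113.0/83.0)^0.2995 = 14.1 × 1.0968 = 15.4651 m/s

15.5 m/s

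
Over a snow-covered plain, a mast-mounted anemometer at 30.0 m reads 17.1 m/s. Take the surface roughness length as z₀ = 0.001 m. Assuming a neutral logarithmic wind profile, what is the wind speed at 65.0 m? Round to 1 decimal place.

Log law: V(z) ∝ ln(z/z₀), so V₂/V₁ = ln(z₂/z₀) / ln(z₁/z₀).
ln(65.0/0.001) = 11.0821, ln(30.0/0.001) = 10.3090
V₂ = 17.1 × 11.0821/10.3090 = 17.1 × 1.0750 = 18.3825 m/s

18.4 m/s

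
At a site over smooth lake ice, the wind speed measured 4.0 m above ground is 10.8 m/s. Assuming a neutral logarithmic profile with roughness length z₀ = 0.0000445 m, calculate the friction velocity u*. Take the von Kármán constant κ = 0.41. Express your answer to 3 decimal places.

u* ≈ 0.388 m/s

Log law: V(z) = (u*/κ) · ln(z/z₀) ⇒ u* = κ · V / ln(z/z₀)
u* = 0.41 × 10.8 / ln(4.0/0.0000445) = 0.41 × 10.8 / 11.4063
   = 4.4280 / 11.4063 = 0.3882 m/s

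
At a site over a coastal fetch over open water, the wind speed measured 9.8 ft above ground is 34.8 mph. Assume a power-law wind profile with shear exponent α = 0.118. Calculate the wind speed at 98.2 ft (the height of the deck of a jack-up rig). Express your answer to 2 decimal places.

Power-law profile: V₂ = V₁ · (z₂/z₁)^α
V₂ = 34.8 × (98.2/9.8)^0.118 = 34.8 × (10.0204)^0.118
    = 34.8 × 1.3125 = 45.6755 mph

45.68 mph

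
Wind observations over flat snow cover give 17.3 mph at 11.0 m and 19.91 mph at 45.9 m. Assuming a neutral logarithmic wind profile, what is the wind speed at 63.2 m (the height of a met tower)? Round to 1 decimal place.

20.5 mph

Log law: V ∝ ln(z/z₀). From the pair, with r = V₁/V₂ = 0.86891,
ln z₀ = (ln z₁ − r·ln z₂)/(1 − r) = (2.3979 − 0.86891×3.8265)/0.13109 = -7.0712 → z₀ = 0.0008492 m
V₃ = V₁ · ln(z₃/z₀)/ln(z₁/z₀) = 17.3 × 11.2175/9.4691 = 20.4943 mph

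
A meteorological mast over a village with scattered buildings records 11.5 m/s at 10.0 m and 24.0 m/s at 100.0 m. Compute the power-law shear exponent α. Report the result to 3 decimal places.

Power law: V₂/V₁ = (z₂/z₁)^α ⇒ α = ln(V₂/V₁) / ln(z₂/z₁)
α = ln(24.0/11.5) / ln(100.0/10.0) = ln(2.0870) / ln(10.0000)
  = 0.73571 / 2.30259 = 0.31951

α ≈ 0.320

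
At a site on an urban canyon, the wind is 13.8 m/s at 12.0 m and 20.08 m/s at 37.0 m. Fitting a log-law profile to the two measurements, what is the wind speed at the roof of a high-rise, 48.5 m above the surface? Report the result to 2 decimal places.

Log law: V ∝ ln(z/z₀). From the pair, with r = V₁/V₂ = 0.68725,
ln z₀ = (ln z₁ − r·ln z₂)/(1 − r) = (2.4849 − 0.68725×3.6109)/0.31275 = 0.0106 → z₀ = 1.011 m
V₃ = V₁ · ln(z₃/z₀)/ln(z₁/z₀) = 13.8 × 3.8710/2.4744 = 21.5894 m/s

21.59 m/s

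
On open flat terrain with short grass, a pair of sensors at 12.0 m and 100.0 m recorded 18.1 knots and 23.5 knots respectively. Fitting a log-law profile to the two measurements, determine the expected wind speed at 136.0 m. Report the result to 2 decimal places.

Log law: V ∝ ln(z/z₀). From the pair, with r = V₁/V₂ = 0.77021,
ln z₀ = (ln z₁ − r·ln z₂)/(1 − r) = (2.4849 − 0.77021×4.6052)/0.22979 = -4.6219 → z₀ = 0.009834 m
V₃ = V₁ · ln(z₃/z₀)/ln(z₁/z₀) = 18.1 × 9.5346/7.1068 = 24.2831 knots

24.28 knots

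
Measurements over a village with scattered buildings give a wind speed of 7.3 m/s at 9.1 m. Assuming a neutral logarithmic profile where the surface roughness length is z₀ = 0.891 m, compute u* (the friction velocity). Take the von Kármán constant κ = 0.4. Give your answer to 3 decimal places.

Log law: V(z) = (u*/κ) · ln(z/z₀) ⇒ u* = κ · V / ln(z/z₀)
u* = 0.4 × 7.3 / ln(9.1/0.891) = 0.4 × 7.3 / 2.3237
   = 2.9200 / 2.3237 = 1.2566 m/s

u* ≈ 1.257 m/s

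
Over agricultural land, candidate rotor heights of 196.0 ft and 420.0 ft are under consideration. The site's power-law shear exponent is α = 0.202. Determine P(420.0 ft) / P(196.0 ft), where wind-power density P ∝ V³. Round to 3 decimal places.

1.587

Speed ratio: V_B/V_A = (z_B/z_A)^α = (420.0/196.0)^0.202 = (2.1429)^0.202 = 1.16644
Power-density ratio: P_B/P_A = (V_B/V_A)³ = (1.16644)³ = 1.58702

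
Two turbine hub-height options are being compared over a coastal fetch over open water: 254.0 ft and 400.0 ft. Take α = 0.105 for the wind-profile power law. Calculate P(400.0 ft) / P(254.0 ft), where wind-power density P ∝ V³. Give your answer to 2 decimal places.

Speed ratio: V_B/V_A = (z_B/z_A)^α = (400.0/254.0)^0.105 = (1.5748)^0.105 = 1.04884
Power-density ratio: P_B/P_A = (V_B/V_A)³ = (1.04884)³ = 1.15379

1.15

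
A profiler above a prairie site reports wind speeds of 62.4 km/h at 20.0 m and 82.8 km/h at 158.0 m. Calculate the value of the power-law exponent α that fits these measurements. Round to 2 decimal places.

Power law: V₂/V₁ = (z₂/z₁)^α ⇒ α = ln(V₂/V₁) / ln(z₂/z₁)
α = ln(82.8/62.4) / ln(158.0/20.0) = ln(1.3269) / ln(7.9000)
  = 0.28286 / 2.06686 = 0.13686

α ≈ 0.14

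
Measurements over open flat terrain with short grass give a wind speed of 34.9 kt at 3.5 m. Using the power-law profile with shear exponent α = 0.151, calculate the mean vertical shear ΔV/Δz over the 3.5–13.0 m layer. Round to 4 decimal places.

0.8050 kt/m

Power law: V₂ = V₁ · (z₂/z₁)^α = 34.9 × (3.7143)^0.151 = 42.5477 kt
ΔV/Δz = (42.5477 − 34.9)/(13.0 − 3.5) = 7.6477/9.5000 = 0.80503 kt/m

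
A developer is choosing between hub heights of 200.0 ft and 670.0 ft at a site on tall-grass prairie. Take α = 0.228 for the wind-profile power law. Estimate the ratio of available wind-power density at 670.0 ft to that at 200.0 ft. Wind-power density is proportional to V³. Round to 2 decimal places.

Speed ratio: V_B/V_A = (z_B/z_A)^α = (670.0/200.0)^0.228 = (3.3500)^0.228 = 1.31738
Power-density ratio: P_B/P_A = (V_B/V_A)³ = (1.31738)³ = 2.28629

2.29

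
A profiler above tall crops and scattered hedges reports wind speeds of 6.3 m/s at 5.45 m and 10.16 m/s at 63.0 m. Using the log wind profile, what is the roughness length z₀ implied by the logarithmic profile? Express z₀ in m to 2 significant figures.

z₀ ≈ 0.10 m

Log law: V(z) ∝ ln(z/z₀). With r = V₁/V₂ = 6.3/10.16 = 0.62008,
r · ln(z₂/z₀) = ln(z₁/z₀) ⇒ ln z₀ = (ln z₁ − r·ln z₂)/(1 − r)
ln z₀ = (1.69562 − 0.62008×4.14313) / 0.37992 = -2.2990
z₀ = exp(-2.2990) = 0.1004 m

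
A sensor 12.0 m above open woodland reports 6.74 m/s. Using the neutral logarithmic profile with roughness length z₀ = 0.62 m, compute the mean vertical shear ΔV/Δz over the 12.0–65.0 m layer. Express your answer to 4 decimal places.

Log law: V₂ = V₁ · ln(z₂/z₀)/ln(z₁/z₀) = 6.74 × 4.6524/2.9629 = 10.5832 m/s
ΔV/Δz = (10.5832 − 6.74)/(65.0 − 12.0) = 3.8432/53.0000 = 0.07251 m/s/m

0.0725 m/s/m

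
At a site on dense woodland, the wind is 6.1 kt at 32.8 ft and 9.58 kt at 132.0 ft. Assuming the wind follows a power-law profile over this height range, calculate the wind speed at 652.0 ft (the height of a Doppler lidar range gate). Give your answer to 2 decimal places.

First find α: α = ln(V₂/V₁)/ln(z₂/z₁) = ln(9.58/6.1)/ln(132.0/32.8) = 0.45139/1.39237 = 0.3242
Extrapolate from 132.0 ft to 652.0 ft: V₃ = 9.58 × (652.0/132.0)^0.3242 = 9.58 × 1.6783 = 16.0785 kt

16.08 kt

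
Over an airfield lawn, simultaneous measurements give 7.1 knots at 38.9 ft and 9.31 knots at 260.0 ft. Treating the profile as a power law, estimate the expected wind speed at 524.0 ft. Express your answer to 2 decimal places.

10.29 knots

First find α: α = ln(V₂/V₁)/ln(z₂/z₁) = ln(9.31/7.1)/ln(260.0/38.9) = 0.27099/1.89969 = 0.1427
Extrapolate from 260.0 ft to 524.0 ft: V₃ = 9.31 × (524.0/260.0)^0.1427 = 9.31 × 1.1051 = 10.2889 knots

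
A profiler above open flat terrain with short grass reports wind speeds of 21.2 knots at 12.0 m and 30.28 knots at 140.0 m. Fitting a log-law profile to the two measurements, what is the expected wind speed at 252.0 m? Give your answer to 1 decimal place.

32.5 knots

Log law: V ∝ ln(z/z₀). From the pair, with r = V₁/V₂ = 0.70013,
ln z₀ = (ln z₁ − r·ln z₂)/(1 − r) = (2.4849 − 0.70013×4.9416)/0.29987 = -3.2511 → z₀ = 0.03873 m
V₃ = V₁ · ln(z₃/z₀)/ln(z₁/z₀) = 21.2 × 8.7805/5.7360 = 32.4524 knots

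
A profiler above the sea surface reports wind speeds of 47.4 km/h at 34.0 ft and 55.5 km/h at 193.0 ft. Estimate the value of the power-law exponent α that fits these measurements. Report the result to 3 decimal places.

Power law: V₂/V₁ = (z₂/z₁)^α ⇒ α = ln(V₂/V₁) / ln(z₂/z₁)
α = ln(55.5/47.4) / ln(193.0/34.0) = ln(1.1709) / ln(5.6765)
  = 0.15776 / 1.73633 = 0.09086

α ≈ 0.091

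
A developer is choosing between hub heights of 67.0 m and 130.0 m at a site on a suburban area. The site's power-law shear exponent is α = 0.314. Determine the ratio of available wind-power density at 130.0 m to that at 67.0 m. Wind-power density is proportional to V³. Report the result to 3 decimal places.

Speed ratio: V_B/V_A = (z_B/z_A)^α = (130.0/67.0)^0.314 = (1.9403)^0.314 = 1.23138
Power-density ratio: P_B/P_A = (V_B/V_A)³ = (1.23138)³ = 1.86712

1.867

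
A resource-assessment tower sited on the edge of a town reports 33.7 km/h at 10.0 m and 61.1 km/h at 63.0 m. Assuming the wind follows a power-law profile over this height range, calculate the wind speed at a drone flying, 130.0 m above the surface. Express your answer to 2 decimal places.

First find α: α = ln(V₂/V₁)/ln(z₂/z₁) = ln(61.1/33.7)/ln(63.0/10.0) = 0.59501/1.84055 = 0.3233
Extrapolate from 63.0 m to 130.0 m: V₃ = 61.1 × (130.0/63.0)^0.3233 = 61.1 × 1.2639 = 77.2229 km/h

77.22 km/h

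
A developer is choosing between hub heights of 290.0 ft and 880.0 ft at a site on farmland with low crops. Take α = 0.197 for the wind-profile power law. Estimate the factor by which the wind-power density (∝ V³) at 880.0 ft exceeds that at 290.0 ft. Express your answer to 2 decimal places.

Speed ratio: V_B/V_A = (z_B/z_A)^α = (880.0/290.0)^0.197 = (3.0345)^0.197 = 1.24443
Power-density ratio: P_B/P_A = (V_B/V_A)³ = (1.24443)³ = 1.92713

1.93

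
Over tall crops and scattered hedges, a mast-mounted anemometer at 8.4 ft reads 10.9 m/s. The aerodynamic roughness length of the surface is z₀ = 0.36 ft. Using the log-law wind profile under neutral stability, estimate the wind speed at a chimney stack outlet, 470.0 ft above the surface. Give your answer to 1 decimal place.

24.8 m/s

Log law: V(z) ∝ ln(z/z₀), so V₂/V₁ = ln(z₂/z₀) / ln(z₁/z₀).
ln(470.0/0.36) = 7.1744, ln(8.4/0.36) = 3.1499
V₂ = 10.9 × 7.1744/3.1499 = 10.9 × 2.2777 = 24.8266 m/s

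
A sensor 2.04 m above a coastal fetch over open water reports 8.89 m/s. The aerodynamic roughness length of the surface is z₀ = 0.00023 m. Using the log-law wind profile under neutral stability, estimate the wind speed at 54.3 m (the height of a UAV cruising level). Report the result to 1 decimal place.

Log law: V(z) ∝ ln(z/z₀), so V₂/V₁ = ln(z₂/z₀) / ln(z₁/z₀).
ln(54.3/0.00023) = 12.3720, ln(2.04/0.00023) = 9.0904
V₂ = 8.89 × 12.3720/9.0904 = 8.89 × 1.3610 = 12.0992 m/s

12.1 m/s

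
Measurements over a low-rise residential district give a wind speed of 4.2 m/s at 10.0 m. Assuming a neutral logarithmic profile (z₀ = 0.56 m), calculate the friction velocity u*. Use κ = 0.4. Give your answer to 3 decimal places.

u* ≈ 0.583 m/s

Log law: V(z) = (u*/κ) · ln(z/z₀) ⇒ u* = κ · V / ln(z/z₀)
u* = 0.4 × 4.2 / ln(10.0/0.56) = 0.4 × 4.2 / 2.8824
   = 1.6800 / 2.8824 = 0.5828 m/s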